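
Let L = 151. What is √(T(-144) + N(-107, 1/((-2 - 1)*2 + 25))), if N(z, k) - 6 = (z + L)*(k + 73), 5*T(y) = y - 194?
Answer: 2*√7113315/95 ≈ 56.149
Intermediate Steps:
T(y) = -194/5 + y/5 (T(y) = (y - 194)/5 = (-194 + y)/5 = -194/5 + y/5)
N(z, k) = 6 + (73 + k)*(151 + z) (N(z, k) = 6 + (z + 151)*(k + 73) = 6 + (151 + z)*(73 + k) = 6 + (73 + k)*(151 + z))
√(T(-144) + N(-107, 1/((-2 - 1)*2 + 25))) = √((-194/5 + (⅕)*(-144)) + (11029 + 73*(-107) + 151/((-2 - 1)*2 + 25) - 107/((-2 - 1)*2 + 25))) = √((-194/5 - 144/5) + (11029 - 7811 + 151/(-3*2 + 25) - 107/(-3*2 + 25))) = √(-338/5 + (11029 - 7811 + 151/(-6 + 25) - 107/(-6 + 25))) = √(-338/5 + (11029 - 7811 + 151/19 - 107/19)) = √(-338/5 + 61186/19) = √(299508/95) = 2*√7113315/95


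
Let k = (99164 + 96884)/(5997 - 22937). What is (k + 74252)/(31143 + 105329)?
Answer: 39301026/72244865 ≈ 0.54400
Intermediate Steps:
k = -49012/4235 (k = 196048/(-16940) = 196048*(-1/16940) = -49012/4235 ≈ -11.573)
(k + 74252)/(31143 + 105329) = (-49012/4235 + 74252)/(31143 + 105329) = (314408208/4235)/136472 = (314408208/4235)*(1/136472) = 39301026/72244865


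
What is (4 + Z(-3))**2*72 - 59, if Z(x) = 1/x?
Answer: 909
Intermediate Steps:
(4 + Z(-3))**2*72 - 59 = (4 + 1/(-3))**2*72 - 59 = (4 - 1/3)**2*72 - 59 = (11/3)**2*72 - 59 = (121/9)*72 - 59 = 968 - 59 = 909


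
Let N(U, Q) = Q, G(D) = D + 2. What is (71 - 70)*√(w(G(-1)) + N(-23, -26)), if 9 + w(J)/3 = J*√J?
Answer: 5*I*√2 ≈ 7.0711*I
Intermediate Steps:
G(D) = 2 + D
w(J) = -27 + 3*J^(3/2) (w(J) = -27 + 3*(J*√J) = -27 + 3*J^(3/2))
(71 - 70)*√(w(G(-1)) + N(-23, -26)) = (71 - 70)*√((-27 + 3*(2 - 1)^(3/2)) - 26) = 1*√((-27 + 3*1^(3/2)) - 26) = 1*√((-27 + 3*1) - 26) = 1*√((-27 + 3) - 26) = 1*√(-24 - 26) = 1*√(-50) = 1*(5*I*√2) = 5*I*√2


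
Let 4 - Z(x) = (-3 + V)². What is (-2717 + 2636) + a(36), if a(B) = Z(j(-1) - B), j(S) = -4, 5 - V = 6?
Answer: -93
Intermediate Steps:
V = -1 (V = 5 - 1*6 = 5 - 6 = -1)
Z(x) = -12 (Z(x) = 4 - (-3 - 1)² = 4 - 1*(-4)² = 4 - 1*16 = 4 - 16 = -12)
a(B) = -12
(-2717 + 2636) + a(36) = (-2717 + 2636) - 12 = -81 - 12 = -93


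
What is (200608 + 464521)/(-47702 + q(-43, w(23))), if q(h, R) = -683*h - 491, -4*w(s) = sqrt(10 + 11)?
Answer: -665129/18824 ≈ -35.334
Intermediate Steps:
w(s) = -sqrt(21)/4 (w(s) = -sqrt(10 + 11)/4 = -sqrt(21)/4)
q(h, R) = -491 - 683*h
(200608 + 464521)/(-47702 + q(-43, w(23))) = (200608 + 464521)/(-47702 + (-491 - 683*(-43))) = 665129/(-47702 + (-491 + 29369)) = 665129/(-47702 + 28878) = 665129/(-18824) = 665129*(-1/18824) = -665129/18824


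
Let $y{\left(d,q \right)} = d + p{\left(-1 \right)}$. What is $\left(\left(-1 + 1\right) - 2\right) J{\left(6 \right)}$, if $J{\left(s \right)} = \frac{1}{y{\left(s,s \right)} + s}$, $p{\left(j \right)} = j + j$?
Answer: $- \frac{1}{5} \approx -0.2$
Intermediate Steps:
$p{\left(j \right)} = 2 j$
$y{\left(d,q \right)} = -2 + d$ ($y{\left(d,q \right)} = d + 2 \left(-1\right) = d - 2 = -2 + d$)
$J{\left(s \right)} = \frac{1}{-2 + 2 s}$ ($J{\left(s \right)} = \frac{1}{\left(-2 + s\right) + s} = \frac{1}{-2 + 2 s}$)
$\left(\left(-1 + 1\right) - 2\right) J{\left(6 \right)} = \left(\left(-1 + 1\right) - 2\right) \frac{1}{2 \left(-1 + 6\right)} = \left(0 - 2\right) \frac{1}{2 \cdot 5} = - 2 \cdot \frac{1}{2} \cdot \frac{1}{5} = \left(-2\right) \frac{1}{10} = - \frac{1}{5}$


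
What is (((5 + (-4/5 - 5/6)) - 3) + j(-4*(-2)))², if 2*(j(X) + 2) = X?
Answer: 5041/900 ≈ 5.6011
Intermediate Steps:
j(X) = -2 + X/2
(((5 + (-4/5 - 5/6)) - 3) + j(-4*(-2)))² = (((5 + (-4/5 - 5/6)) - 3) + (-2 + (-4*(-2))/2))² = (((5 + (-4*⅕ - 5*⅙)) - 3) + (-2 + (½)*8))² = (((5 + (-⅘ - ⅚)) - 3) + (-2 + 4))² = (((5 - 49/30) - 3) + 2)² = ((101/30 - 3) + 2)² = (11/30 + 2)² = (71/30)² = 5041/900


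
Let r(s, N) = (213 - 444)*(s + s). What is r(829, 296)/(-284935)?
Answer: 54714/40705 ≈ 1.3442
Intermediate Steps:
r(s, N) = -462*s
r(829, 296)/(-284935) = -462*829/(-284935) = -382998*(-1/284935) = 54714/40705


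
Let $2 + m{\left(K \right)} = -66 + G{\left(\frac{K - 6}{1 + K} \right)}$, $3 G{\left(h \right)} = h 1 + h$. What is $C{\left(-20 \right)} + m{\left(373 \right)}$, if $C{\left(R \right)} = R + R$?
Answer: $- \frac{60221}{561} \approx -107.35$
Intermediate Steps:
$G{\left(h \right)} = \frac{2 h}{3}$ ($G{\left(h \right)} = \frac{h 1 + h}{3} = \frac{h + h}{3} = \frac{2 h}{3}$)
$C{\left(R \right)} = 2 R$
$m{\left(K \right)} = -68 + \frac{2 \left(-6 + K\right)}{3 \left(1 + K\right)}$ ($m{\left(K \right)} = -2 + \left(-66 + \frac{2 \frac{K - 6}{1 + K}}{3}\right) = -2 + \left(-66 + \frac{2 \frac{-6 + K}{1 + K}}{3}\right) = -2 + \left(-66 + \frac{2 \left(-6 + K\right)}{3 \left(1 + K\right)}\right) = -68 + \frac{2 \left(-6 + K\right)}{3 \left(1 + K\right)}$)
$C{\left(-20 \right)} + m{\left(373 \right)} = 2 \left(-20\right) + \frac{2 \left(-108 - 37673\right)}{3 \left(1 + 373\right)} = -40 + \frac{2 \left(-108 - 37673\right)}{3 \cdot 374} = -40 + \frac{2}{3} \cdot \frac{1}{374} \left(-37781\right) = -40 - \frac{37781}{561} = - \frac{60221}{561}$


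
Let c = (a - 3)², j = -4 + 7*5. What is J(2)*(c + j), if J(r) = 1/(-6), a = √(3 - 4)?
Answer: -13/2 + I ≈ -6.5 + 1.0*I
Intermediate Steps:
j = 31 (j = -4 + 35 = 31)
a = I (a = √(-1) = I ≈ 1.0*I)
J(r) = -⅙
c = (-3 + I)² (c = (I - 3)² = (-3 + I)² ≈ 8.0 - 6.0*I)
J(2)*(c + j) = -((3 - I)² + 31)/6 = -(31 + (3 - I)²)/6 = -31/6 - (3 - I)²/6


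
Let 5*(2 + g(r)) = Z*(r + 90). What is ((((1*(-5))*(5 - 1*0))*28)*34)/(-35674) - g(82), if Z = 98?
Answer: -300422602/89185 ≈ -3368.5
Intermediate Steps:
g(r) = 1762 + 98*r/5 (g(r) = -2 + (98*(r + 90))/5 = -2 + (98*(90 + r))/5 = -2 + (8820 + 98*r)/5 = -2 + (1764 + 98*r/5) = 1762 + 98*r/5)
((((1*(-5))*(5 - 1*0))*28)*34)/(-35674) - g(82) = ((((1*(-5))*(5 - 1*0))*28)*34)/(-35674) - (1762 + (98/5)*82) = ((-5*(5 + 0)*28)*34)*(-1/35674) - (1762 + 8036/5) = ((-5*5*28)*34)*(-1/35674) - 1*16846/5 = (-25*28*34)*(-1/35674) - 16846/5 = -700*34*(-1/35674) - 16846/5 = -23800*(-1/35674) - 16846/5 = 11900/17837 - 16846/5 = -300422602/89185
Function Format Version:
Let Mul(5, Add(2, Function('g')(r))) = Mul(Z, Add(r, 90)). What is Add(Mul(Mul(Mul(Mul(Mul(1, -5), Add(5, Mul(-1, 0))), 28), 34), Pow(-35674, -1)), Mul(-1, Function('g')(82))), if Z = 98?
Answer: Rational(-300422602, 89185) ≈ -3368.5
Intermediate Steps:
Function('g')(r) = Add(1762, Mul(Rational(98, 5), r)) (Function('g')(r) = Add(-2, Mul(Rational(1, 5), Mul(98, Add(r, 90)))) = Add(-2, Mul(Rational(1, 5), Mul(98, Add(90, r)))) = Add(-2, Mul(Rational(1, 5), Add(8820, Mul(98, r)))) = Add(-2, Add(1764, Mul(Rational(98, 5), r))) = Add(1762, Mul(Rational(98, 5), r)))
Add(Mul(Mul(Mul(Mul(Mul(1, -5), Add(5, Mul(-1, 0))), 28), 34), Pow(-35674, -1)), Mul(-1, Function('g')(82))) = Add(Mul(Mul(Mul(Mul(Mul(1, -5), Add(5, Mul(-1, 0))), 28), 34), Pow(-35674, -1)), Mul(-1, Add(1762, Mul(Rational(98, 5), 82)))) = Add(Mul(Mul(Mul(Mul(-5, Add(5, 0)), 28), 34), Rational(-1, 35674)), Mul(-1, Add(1762, Rational(8036, 5)))) = Add(Mul(Mul(Mul(Mul(-5, 5), 28), 34), Rational(-1, 35674)), Mul(-1, Rational(16846, 5))) = Add(Mul(Mul(Mul(-25, 28), 34), Rational(-1, 35674)), Rational(-16846, 5)) = Add(Mul(Mul(-700, 34), Rational(-1, 35674)), Rational(-16846, 5)) = Add(Mul(-23800, Rational(-1, 35674)), Rational(-16846, 5)) = Add(Rational(11900, 17837), Rational(-16846, 5)) = Rational(-300422602, 89185)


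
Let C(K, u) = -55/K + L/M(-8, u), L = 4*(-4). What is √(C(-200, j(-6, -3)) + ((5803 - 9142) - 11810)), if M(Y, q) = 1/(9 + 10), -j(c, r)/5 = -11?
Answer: I*√6181090/20 ≈ 124.31*I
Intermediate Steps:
L = -16
j(c, r) = 55 (j(c, r) = -5*(-11) = 55)
M(Y, q) = 1/19
C(K, u) = -304 - 55/K (C(K, u) = -55/K - 16/1/19 = -55/K - 16*19 = -55/K - 304 = -304 - 55/K)
√(C(-200, j(-6, -3)) + ((5803 - 9142) - 11810)) = √((-304 - 55/(-200)) + ((5803 - 9142) - 11810)) = √((-304 - 55*(-1/200)) + (-3339 - 11810)) = √((-304 + 11/40) - 15149) = √(-12149/40 - 15149) = √(-618109/40) = I*√6181090/20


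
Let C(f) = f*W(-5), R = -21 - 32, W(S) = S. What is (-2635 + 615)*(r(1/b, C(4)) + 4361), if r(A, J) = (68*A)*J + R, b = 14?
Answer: -59541520/7 ≈ -8.5059e+6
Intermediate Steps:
R = -53
C(f) = -5*f (C(f) = f*(-5) = -5*f)
r(A, J) = -53 + 68*A*J (r(A, J) = (68*A)*J - 53 = 68*A*J - 53 = -53 + 68*A*J)
(-2635 + 615)*(r(1/b, C(4)) + 4361) = (-2635 + 615)*((-53 + 68*(-5*4)/14) + 4361) = -2020*((-53 + 68*(1/14)*(-20)) + 4361) = -2020*((-53 - 680/7) + 4361) = -2020*(-1051/7 + 4361) = -2020*29476/7 = -59541520/7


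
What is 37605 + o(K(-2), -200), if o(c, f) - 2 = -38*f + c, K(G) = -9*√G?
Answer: 45207 - 9*I*√2 ≈ 45207.0 - 12.728*I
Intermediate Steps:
o(c, f) = 2 + c - 38*f (o(c, f) = 2 + (-38*f + c) = 2 + (c - 38*f) = 2 + c - 38*f)
37605 + o(K(-2), -200) = 37605 + (2 - 9*I*√2 - 38*(-200)) = 37605 + (2 - 9*I*√2 + 7600) = 37605 + (7602 - 9*I*√2) = 45207 - 9*I*√2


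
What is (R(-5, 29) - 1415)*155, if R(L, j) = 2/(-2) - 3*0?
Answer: -219480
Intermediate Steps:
R(L, j) = -1 (R(L, j) = 2*(-½) + 0 = -1 + 0 = -1)
(R(-5, 29) - 1415)*155 = (-1 - 1415)*155 = -1416*155 = -219480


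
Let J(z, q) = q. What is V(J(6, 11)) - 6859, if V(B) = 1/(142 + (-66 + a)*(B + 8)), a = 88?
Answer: -3841039/560 ≈ -6859.0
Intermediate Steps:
V(B) = 1/(318 + 22*B) (V(B) = 1/(142 + (-66 + 88)*(B + 8)) = 1/(142 + 22*(8 + B)) = 1/(142 + (176 + 22*B)) = 1/(318 + 22*B))
V(J(6, 11)) - 6859 = 1/(2*(159 + 11*11)) - 6859 = 1/(2*(159 + 121)) - 6859 = (½)/280 - 6859 = (½)*(1/280) - 6859 = 1/560 - 6859 = -3841039/560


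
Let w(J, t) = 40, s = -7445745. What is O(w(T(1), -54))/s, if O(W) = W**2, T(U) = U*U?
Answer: -320/1489149 ≈ -0.00021489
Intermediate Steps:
T(U) = U**2
O(w(T(1), -54))/s = 40**2/(-7445745) = 1600*(-1/7445745) = -320/1489149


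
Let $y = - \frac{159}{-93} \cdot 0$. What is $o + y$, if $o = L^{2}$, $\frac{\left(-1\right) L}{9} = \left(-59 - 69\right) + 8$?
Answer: $1166400$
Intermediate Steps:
$y = 0$ ($y = \left(-159\right) \left(- \frac{1}{93}\right) 0 = \frac{53}{31} \cdot 0 = 0$)
$L = 1080$ ($L = - 9 \left(\left(-59 - 69\right) + 8\right) = - 9 \left(-128 + 8\right) = \left(-9\right) \left(-120\right) = 1080$)
$o = 1166400$ ($o = 1080^{2} = 1166400$)
$o + y = 1166400 + 0 = 1166400$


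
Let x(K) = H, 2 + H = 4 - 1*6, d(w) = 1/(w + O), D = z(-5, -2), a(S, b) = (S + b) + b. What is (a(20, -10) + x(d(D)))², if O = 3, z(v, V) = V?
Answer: 16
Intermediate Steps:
a(S, b) = S + 2*b
D = -2
d(w) = 1/(3 + w) (d(w) = 1/(w + 3) = 1/(3 + w))
H = -4 (H = -2 + (4 - 1*6) = -2 + (4 - 6) = -2 - 2 = -4)
x(K) = -4
(a(20, -10) + x(d(D)))² = ((20 + 2*(-10)) - 4)² = ((20 - 20) - 4)² = (0 - 4)² = (-4)² = 16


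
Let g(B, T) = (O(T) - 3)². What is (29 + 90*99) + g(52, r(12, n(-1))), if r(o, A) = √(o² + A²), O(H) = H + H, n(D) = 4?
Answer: 9588 - 48*√10 ≈ 9436.2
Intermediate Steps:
O(H) = 2*H
r(o, A) = √(A² + o²)
g(B, T) = (-3 + 2*T)² (g(B, T) = (2*T - 3)² = (-3 + 2*T)²)
(29 + 90*99) + g(52, r(12, n(-1))) = (29 + 90*99) + (-3 + 2*√(4² + 12²))² = (29 + 8910) + (-3 + 2*√(16 + 144))² = 8939 + (-3 + 2*√160)² = 8939 + (-3 + 2*(4*√10))² = 8939 + (-3 + 8*√10)²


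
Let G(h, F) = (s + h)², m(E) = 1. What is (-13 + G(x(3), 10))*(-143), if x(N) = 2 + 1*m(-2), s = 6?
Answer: -9724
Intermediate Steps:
x(N) = 3 (x(N) = 2 + 1*1 = 2 + 1 = 3)
G(h, F) = (6 + h)²
(-13 + G(x(3), 10))*(-143) = (-13 + (6 + 3)²)*(-143) = (-13 + 9²)*(-143) = (-13 + 81)*(-143) = 68*(-143) = -9724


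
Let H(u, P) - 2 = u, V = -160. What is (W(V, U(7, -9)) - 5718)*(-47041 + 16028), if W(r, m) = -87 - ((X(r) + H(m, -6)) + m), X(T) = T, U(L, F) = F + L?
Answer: 175006359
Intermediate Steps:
H(u, P) = 2 + u
W(r, m) = -89 - r - 2*m (W(r, m) = -87 - ((r + (2 + m)) + m) = -87 - ((2 + m + r) + m) = -87 - (2 + r + 2*m) = -87 + (-2 - r - 2*m) = -89 - r - 2*m)
(W(V, U(7, -9)) - 5718)*(-47041 + 16028) = ((-89 - 1*(-160) - 2*(-9 + 7)) - 5718)*(-47041 + 16028) = ((-89 + 160 - 2*(-2)) - 5718)*(-31013) = ((-89 + 160 + 4) - 5718)*(-31013) = (75 - 5718)*(-31013) = -5643*(-31013) = 175006359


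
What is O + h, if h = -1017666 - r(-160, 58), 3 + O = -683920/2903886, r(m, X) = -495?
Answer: -1476879011042/1451943 ≈ -1.0172e+6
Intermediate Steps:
O = -4697789/1451943 (O = -3 - 683920/2903886 = -3 - 683920*1/2903886 = -3 - 341960/1451943 = -4697789/1451943 ≈ -3.2355)
h = -1017171 (h = -1017666 - 1*(-495) = -1017666 + 495 = -1017171)
O + h = -4697789/1451943 - 1017171 = -1476879011042/1451943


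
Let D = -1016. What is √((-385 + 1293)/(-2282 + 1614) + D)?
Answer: I*√28373133/167 ≈ 31.896*I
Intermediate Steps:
√((-385 + 1293)/(-2282 + 1614) + D) = √((-385 + 1293)/(-2282 + 1614) - 1016) = √(908/(-668) - 1016) = √(908*(-1/668) - 1016) = √(-227/167 - 1016) = √(-169899/167) = I*√28373133/167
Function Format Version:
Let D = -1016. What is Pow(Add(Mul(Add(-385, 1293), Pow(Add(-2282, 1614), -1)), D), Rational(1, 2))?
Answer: Mul(Rational(1, 167), I, Pow(28373133, Rational(1, 2))) ≈ Mul(31.896, I)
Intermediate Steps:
Pow(Add(Mul(Add(-385, 1293), Pow(Add(-2282, 1614), -1)), D), Rational(1, 2)) = Pow(Add(Mul(Add(-385, 1293), Pow(Add(-2282, 1614), -1)), -1016), Rational(1, 2)) = Pow(Add(Mul(908, Pow(-668, -1)), -1016), Rational(1, 2)) = Pow(Add(Mul(908, Rational(-1, 668)), -1016), Rational(1, 2)) = Pow(Add(Rational(-227, 167), -1016), Rational(1, 2)) = Pow(Rational(-169899, 167), Rational(1, 2)) = Mul(Rational(1, 167), I, Pow(28373133, Rational(1, 2)))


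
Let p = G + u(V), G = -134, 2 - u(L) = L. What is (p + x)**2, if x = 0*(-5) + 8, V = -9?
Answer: 13225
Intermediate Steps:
u(L) = 2 - L
p = -123 (p = -134 + (2 - 1*(-9)) = -134 + (2 + 9) = -134 + 11 = -123)
x = 8 (x = 0 + 8 = 8)
(p + x)**2 = (-123 + 8)**2 = (-115)**2 = 13225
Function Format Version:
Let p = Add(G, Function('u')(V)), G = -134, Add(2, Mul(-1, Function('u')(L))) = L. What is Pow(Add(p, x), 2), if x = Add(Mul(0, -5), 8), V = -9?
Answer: 13225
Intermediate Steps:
Function('u')(L) = Add(2, Mul(-1, L))
p = -123 (p = Add(-134, Add(2, Mul(-1, -9))) = Add(-134, Add(2, 9)) = Add(-134, 11) = -123)
x = 8 (x = Add(0, 8) = 8)
Pow(Add(p, x), 2) = Pow(Add(-123, 8), 2) = Pow(-115, 2) = 13225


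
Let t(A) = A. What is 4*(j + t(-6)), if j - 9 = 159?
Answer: 648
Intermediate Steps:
j = 168 (j = 9 + 159 = 168)
4*(j + t(-6)) = 4*(168 - 6) = 4*162 = 648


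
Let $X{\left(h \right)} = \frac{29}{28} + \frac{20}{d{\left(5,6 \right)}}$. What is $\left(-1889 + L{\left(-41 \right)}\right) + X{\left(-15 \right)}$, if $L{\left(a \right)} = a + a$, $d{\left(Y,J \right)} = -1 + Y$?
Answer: $- \frac{55019}{28} \approx -1965.0$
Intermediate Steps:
$X{\left(h \right)} = \frac{169}{28}$ ($X{\left(h \right)} = \frac{29}{28} + \frac{20}{-1 + 5} = 29 \cdot \frac{1}{28} + \frac{20}{4} = \frac{29}{28} + 20 \cdot \frac{1}{4} = \frac{29}{28} + 5 = \frac{169}{28}$)
$L{\left(a \right)} = 2 a$
$\left(-1889 + L{\left(-41 \right)}\right) + X{\left(-15 \right)} = \left(-1889 + 2 \left(-41\right)\right) + \frac{169}{28} = \left(-1889 - 82\right) + \frac{169}{28} = -1971 + \frac{169}{28} = - \frac{55019}{28}$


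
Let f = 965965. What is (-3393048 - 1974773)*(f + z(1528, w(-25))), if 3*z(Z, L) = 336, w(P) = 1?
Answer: -5185728408217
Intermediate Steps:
z(Z, L) = 112 (z(Z, L) = (⅓)*336 = 112)
(-3393048 - 1974773)*(f + z(1528, w(-25))) = (-3393048 - 1974773)*(965965 + 112) = -5367821*966077 = -5185728408217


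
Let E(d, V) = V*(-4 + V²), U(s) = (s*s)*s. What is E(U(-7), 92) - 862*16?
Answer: 764528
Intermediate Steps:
U(s) = s³ (U(s) = s²*s = s³)
E(U(-7), 92) - 862*16 = 92*(-4 + 92²) - 862*16 = 92*(-4 + 8464) - 1*13792 = 92*8460 - 13792 = 778320 - 13792 = 764528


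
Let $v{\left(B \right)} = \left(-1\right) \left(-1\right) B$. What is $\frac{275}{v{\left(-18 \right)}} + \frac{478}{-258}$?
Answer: $- \frac{13259}{774} \approx -17.13$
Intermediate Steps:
$v{\left(B \right)} = B$ ($v{\left(B \right)} = 1 B = B$)
$\frac{275}{v{\left(-18 \right)}} + \frac{478}{-258} = \frac{275}{-18} + \frac{478}{-258} = 275 \left(- \frac{1}{18}\right) + 478 \left(- \frac{1}{258}\right) = - \frac{275}{18} - \frac{239}{129} = - \frac{13259}{774}$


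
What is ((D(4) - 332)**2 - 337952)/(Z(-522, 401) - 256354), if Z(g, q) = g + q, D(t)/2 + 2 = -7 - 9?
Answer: 202528/256475 ≈ 0.78966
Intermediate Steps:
D(t) = -36 (D(t) = -4 + 2*(-7 - 9) = -4 + 2*(-16) = -4 - 32 = -36)
((D(4) - 332)**2 - 337952)/(Z(-522, 401) - 256354) = ((-36 - 332)**2 - 337952)/((-522 + 401) - 256354) = ((-368)**2 - 337952)/(-121 - 256354) = (135424 - 337952)/(-256475) = -202528*(-1/256475) = 202528/256475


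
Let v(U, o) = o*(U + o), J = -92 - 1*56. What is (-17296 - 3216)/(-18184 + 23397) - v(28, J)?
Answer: -92603392/5213 ≈ -17764.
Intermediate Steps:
J = -148 (J = -92 - 56 = -148)
(-17296 - 3216)/(-18184 + 23397) - v(28, J) = (-17296 - 3216)/(-18184 + 23397) - (-148)*(28 - 148) = -20512/5213 - (-148)*(-120) = -20512*1/5213 - 1*17760 = -20512/5213 - 17760 = -92603392/5213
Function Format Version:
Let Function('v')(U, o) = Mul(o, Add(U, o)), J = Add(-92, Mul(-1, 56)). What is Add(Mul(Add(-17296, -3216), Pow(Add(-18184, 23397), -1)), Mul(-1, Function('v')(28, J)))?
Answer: Rational(-92603392, 5213) ≈ -17764.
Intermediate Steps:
J = -148 (J = Add(-92, -56) = -148)
Add(Mul(Add(-17296, -3216), Pow(Add(-18184, 23397), -1)), Mul(-1, Function('v')(28, J))) = Add(Mul(Add(-17296, -3216), Pow(Add(-18184, 23397), -1)), Mul(-1, Mul(-148, Add(28, -148)))) = Add(Mul(-20512, Pow(5213, -1)), Mul(-1, Mul(-148, -120))) = Add(Mul(-20512, Rational(1, 5213)), Mul(-1, 17760)) = Add(Rational(-20512, 5213), -17760) = Rational(-92603392, 5213)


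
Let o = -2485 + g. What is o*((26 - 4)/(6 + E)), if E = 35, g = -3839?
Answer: -139128/41 ≈ -3393.4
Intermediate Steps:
o = -6324 (o = -2485 - 3839 = -6324)
o*((26 - 4)/(6 + E)) = -6324*(26 - 4)/(6 + 35) = -139128/41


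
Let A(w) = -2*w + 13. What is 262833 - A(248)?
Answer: 263316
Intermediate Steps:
A(w) = 13 - 2*w
262833 - A(248) = 262833 - (13 - 2*248) = 262833 - (13 - 496) = 262833 - 1*(-483) = 262833 + 483 = 263316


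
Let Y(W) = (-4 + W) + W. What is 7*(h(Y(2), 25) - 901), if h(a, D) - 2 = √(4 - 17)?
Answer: -6293 + 7*I*√13 ≈ -6293.0 + 25.239*I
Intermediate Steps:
Y(W) = -4 + 2*W
h(a, D) = 2 + I*√13 (h(a, D) = 2 + √(4 - 17) = 2 + √(-13) = 2 + I*√13)
7*(h(Y(2), 25) - 901) = 7*((2 + I*√13) - 901) = 7*(-899 + I*√13) = -6293 + 7*I*√13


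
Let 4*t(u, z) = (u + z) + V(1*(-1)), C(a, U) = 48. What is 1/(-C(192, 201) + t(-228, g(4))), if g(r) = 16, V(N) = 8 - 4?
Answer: -1/100 ≈ -0.010000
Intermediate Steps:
V(N) = 4
t(u, z) = 1 + u/4 + z/4 (t(u, z) = ((u + z) + 4)/4 = (4 + u + z)/4 = 1 + u/4 + z/4)
1/(-C(192, 201) + t(-228, g(4))) = 1/(-1*48 + (1 + (¼)*(-228) + (¼)*16)) = 1/(-48 + (1 - 57 + 4)) = 1/(-48 - 52) = 1/(-100) = -1/100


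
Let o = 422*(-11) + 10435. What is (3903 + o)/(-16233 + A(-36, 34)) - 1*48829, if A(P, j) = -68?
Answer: -795971225/16301 ≈ -48830.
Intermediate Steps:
o = 5793 (o = -4642 + 10435 = 5793)
(3903 + o)/(-16233 + A(-36, 34)) - 1*48829 = (3903 + 5793)/(-16233 - 68) - 1*48829 = 9696/(-16301) - 48829 = 9696*(-1/16301) - 48829 = -9696/16301 - 48829 = -795971225/16301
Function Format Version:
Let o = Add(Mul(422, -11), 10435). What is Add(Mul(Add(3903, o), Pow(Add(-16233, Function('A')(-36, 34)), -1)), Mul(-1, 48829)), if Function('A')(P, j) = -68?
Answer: Rational(-795971225, 16301) ≈ -48830.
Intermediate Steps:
o = 5793 (o = Add(-4642, 10435) = 5793)
Add(Mul(Add(3903, o), Pow(Add(-16233, Function('A')(-36, 34)), -1)), Mul(-1, 48829)) = Add(Mul(Add(3903, 5793), Pow(Add(-16233, -68), -1)), Mul(-1, 48829)) = Add(Mul(9696, Pow(-16301, -1)), -48829) = Add(Mul(9696, Rational(-1, 16301)), -48829) = Add(Rational(-9696, 16301), -48829) = Rational(-795971225, 16301)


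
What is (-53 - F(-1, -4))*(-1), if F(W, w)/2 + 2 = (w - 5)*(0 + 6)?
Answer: -59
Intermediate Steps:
F(W, w) = -64 + 12*w (F(W, w) = -4 + 2*((w - 5)*(0 + 6)) = -4 + 2*((-5 + w)*6) = -4 + 2*(-30 + 6*w) = -4 + (-60 + 12*w) = -64 + 12*w)
(-53 - F(-1, -4))*(-1) = (-53 - (-64 + 12*(-4)))*(-1) = (-53 - (-64 - 48))*(-1) = (-53 - 1*(-112))*(-1) = (-53 + 112)*(-1) = 59*(-1) = -59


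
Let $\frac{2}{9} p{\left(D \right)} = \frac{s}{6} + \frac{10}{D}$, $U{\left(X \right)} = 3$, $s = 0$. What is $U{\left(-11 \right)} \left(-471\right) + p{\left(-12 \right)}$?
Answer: $- \frac{5667}{4} \approx -1416.8$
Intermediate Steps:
$p{\left(D \right)} = \frac{45}{D}$ ($p{\left(D \right)} = \frac{9 \left(\frac{0}{6} + \frac{10}{D}\right)}{2} = \frac{9 \left(0 \cdot \frac{1}{6} + \frac{10}{D}\right)}{2} = \frac{9 \left(0 + \frac{10}{D}\right)}{2} = \frac{9 \frac{10}{D}}{2} = \frac{45}{D}$)
$U{\left(-11 \right)} \left(-471\right) + p{\left(-12 \right)} = 3 \left(-471\right) + \frac{45}{-12} = -1413 + 45 \left(- \frac{1}{12}\right) = -1413 - \frac{15}{4} = - \frac{5667}{4}$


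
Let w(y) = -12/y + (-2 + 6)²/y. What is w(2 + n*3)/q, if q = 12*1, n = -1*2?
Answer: -1/12 ≈ -0.083333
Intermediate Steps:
n = -2
w(y) = 4/y (w(y) = -12/y + 4²/y = -12/y + 16/y = 4/y)
q = 12
w(2 + n*3)/q = (4/(2 - 2*3))/12 = (4/(2 - 6))*(1/12) = (4/(-4))*(1/12) = (4*(-¼))*(1/12) = -1*1/12 = -1/12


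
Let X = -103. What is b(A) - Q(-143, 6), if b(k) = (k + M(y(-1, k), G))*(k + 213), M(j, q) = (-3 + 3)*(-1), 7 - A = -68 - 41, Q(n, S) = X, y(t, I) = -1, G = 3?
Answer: 38267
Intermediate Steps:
Q(n, S) = -103
A = 116 (A = 7 - (-68 - 41) = 7 - 1*(-109) = 7 + 109 = 116)
M(j, q) = 0 (M(j, q) = 0*(-1) = 0)
b(k) = k*(213 + k) (b(k) = (k + 0)*(k + 213) = k*(213 + k))
b(A) - Q(-143, 6) = 116*(213 + 116) - 1*(-103) = 116*329 + 103 = 38164 + 103 = 38267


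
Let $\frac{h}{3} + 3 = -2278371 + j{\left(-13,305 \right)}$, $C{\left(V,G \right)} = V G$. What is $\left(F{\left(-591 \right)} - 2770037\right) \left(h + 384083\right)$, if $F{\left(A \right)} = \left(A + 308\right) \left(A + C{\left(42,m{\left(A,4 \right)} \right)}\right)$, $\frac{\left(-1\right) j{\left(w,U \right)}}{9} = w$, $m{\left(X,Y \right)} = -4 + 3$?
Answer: $16713074637824$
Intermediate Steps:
$m{\left(X,Y \right)} = -1$
$j{\left(w,U \right)} = - 9 w$
$C{\left(V,G \right)} = G V$
$h = -6834771$ ($h = -9 + 3 \left(-2278371 - -117\right) = -9 + 3 \left(-2278371 + 117\right) = -9 + 3 \left(-2278254\right) = -9 - 6834762 = -6834771$)
$F{\left(A \right)} = \left(-42 + A\right) \left(308 + A\right)$ ($F{\left(A \right)} = \left(A + 308\right) \left(A - 42\right) = \left(308 + A\right) \left(A - 42\right) = \left(308 + A\right) \left(-42 + A\right) = \left(-42 + A\right) \left(308 + A\right)$)
$\left(F{\left(-591 \right)} - 2770037\right) \left(h + 384083\right) = \left(\left(-12936 + \left(-591\right)^{2} + 266 \left(-591\right)\right) - 2770037\right) \left(-6834771 + 384083\right) = \left(\left(-12936 + 349281 - 157206\right) - 2770037\right) \left(-6450688\right) = \left(179139 - 2770037\right) \left(-6450688\right) = \left(-2590898\right) \left(-6450688\right) = 16713074637824$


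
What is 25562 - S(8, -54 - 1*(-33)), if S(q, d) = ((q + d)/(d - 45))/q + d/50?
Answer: 337423619/13200 ≈ 25562.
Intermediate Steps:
S(q, d) = d/50 + (d + q)/(q*(-45 + d)) (S(q, d) = ((d + q)/(-45 + d))/q + d*(1/50) = ((d + q)/(-45 + d))/q + d/50 = (d + q)/(q*(-45 + d)) + d/50 = d/50 + (d + q)/(q*(-45 + d)))
25562 - S(8, -54 - 1*(-33)) = 25562 - ((-54 - 1*(-33)) + 8 - 9/10*(-54 - 1*(-33))*8 + (1/50)*8*(-54 - 1*(-33))²)/(8*(-45 + (-54 - 1*(-33)))) = 25562 - ((-54 + 33) + 8 - 9/10*(-54 + 33)*8 + (1/50)*8*(-54 + 33)²)/(8*(-45 + (-54 + 33))) = 25562 - (-21 + 8 - 9/10*(-21)*8 + (1/50)*8*(-21)²)/(8*(-45 - 21)) = 25562 - (-21 + 8 + 756/5 + (1/50)*8*441)/(8*(-66)) = 25562 - (-1)*(-21 + 8 + 756/5 + 1764/25)/(8*66) = 25562 - (-1)*5219/(8*66*25) = 25562 - 1*(-5219/13200) = 25562 + 5219/13200 = 337423619/13200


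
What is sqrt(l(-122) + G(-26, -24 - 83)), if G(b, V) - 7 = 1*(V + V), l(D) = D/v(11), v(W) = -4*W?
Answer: I*sqrt(98846)/22 ≈ 14.291*I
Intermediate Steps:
l(D) = -D/44 (l(D) = D/((-4*11)) = D/(-44) = D*(-1/44) = -D/44)
G(b, V) = 7 + 2*V (G(b, V) = 7 + 1*(V + V) = 7 + 1*(2*V) = 7 + 2*V)
sqrt(l(-122) + G(-26, -24 - 83)) = sqrt(-1/44*(-122) + (7 + 2*(-24 - 83))) = sqrt(61/22 + (7 + 2*(-107))) = sqrt(61/22 + (7 - 214)) = sqrt(61/22 - 207) = sqrt(-4493/22) = I*sqrt(98846)/22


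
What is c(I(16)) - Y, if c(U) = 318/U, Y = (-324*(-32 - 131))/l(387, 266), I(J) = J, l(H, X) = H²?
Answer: 288775/14792 ≈ 19.522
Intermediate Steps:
Y = 652/1849 (Y = (-324*(-32 - 131))/(387²) = -324*(-163)/149769 = 52812*(1/149769) = 652/1849 ≈ 0.35262)
c(I(16)) - Y = 318/16 - 1*652/1849 = 318*(1/16) - 652/1849 = 159/8 - 652/1849 = 288775/14792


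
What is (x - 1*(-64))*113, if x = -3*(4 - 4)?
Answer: 7232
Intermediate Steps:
x = 0 (x = -3*0 = 0)
(x - 1*(-64))*113 = (0 - 1*(-64))*113 = (0 + 64)*113 = 64*113 = 7232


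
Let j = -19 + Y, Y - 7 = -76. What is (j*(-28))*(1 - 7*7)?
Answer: -118272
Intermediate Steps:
Y = -69 (Y = 7 - 76 = -69)
j = -88 (j = -19 - 69 = -88)
(j*(-28))*(1 - 7*7) = (-88*(-28))*(1 - 7*7) = 2464*(1 - 49) = 2464*(-48) = -118272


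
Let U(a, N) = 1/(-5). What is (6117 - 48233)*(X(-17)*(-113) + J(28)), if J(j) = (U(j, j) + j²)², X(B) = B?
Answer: -648863775976/25 ≈ -2.5955e+10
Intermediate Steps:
U(a, N) = -⅕
J(j) = (-⅕ + j²)²
(6117 - 48233)*(X(-17)*(-113) + J(28)) = (6117 - 48233)*(-17*(-113) + (-1 + 5*28²)²/25) = -42116*(1921 + (-1 + 5*784)²/25) = -42116*(1921 + (-1 + 3920)²/25) = -42116*(1921 + (1/25)*3919²) = -42116*(1921 + (1/25)*15358561) = -42116*(1921 + 15358561/25) = -42116*15406586/25 = -648863775976/25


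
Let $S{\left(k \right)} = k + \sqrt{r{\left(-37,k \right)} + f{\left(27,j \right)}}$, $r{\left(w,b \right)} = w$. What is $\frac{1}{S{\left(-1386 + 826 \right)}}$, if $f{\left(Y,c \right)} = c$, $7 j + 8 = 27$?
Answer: $- \frac{49}{27443} - \frac{i \sqrt{105}}{548860} \approx -0.0017855 - 1.867 \cdot 10^{-5} i$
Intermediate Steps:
$j = \frac{19}{7}$ ($j = - \frac{8}{7} + \frac{1}{7} \cdot 27 = - \frac{8}{7} + \frac{27}{7} = \frac{19}{7} \approx 2.7143$)
$S{\left(k \right)} = k + \frac{4 i \sqrt{105}}{7}$ ($S{\left(k \right)} = k + \sqrt{-37 + \frac{19}{7}} = k + \sqrt{- \frac{240}{7}} = k + \frac{4 i \sqrt{105}}{7}$)
$\frac{1}{S{\left(-1386 + 826 \right)}} = \frac{1}{\left(-1386 + 826\right) + \frac{4 i \sqrt{105}}{7}} = \frac{1}{-560 + \frac{4 i \sqrt{105}}{7}}$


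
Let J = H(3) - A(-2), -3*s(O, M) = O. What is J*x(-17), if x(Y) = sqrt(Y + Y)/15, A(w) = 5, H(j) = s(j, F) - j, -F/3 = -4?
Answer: -3*I*sqrt(34)/5 ≈ -3.4986*I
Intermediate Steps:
F = 12 (F = -3*(-4) = 12)
s(O, M) = -O/3
H(j) = -4*j/3 (H(j) = -j/3 - j = -4*j/3)
x(Y) = sqrt(2)*sqrt(Y)/15 (x(Y) = sqrt(2*Y)*(1/15) = (sqrt(2)*sqrt(Y))*(1/15) = sqrt(2)*sqrt(Y)/15)
J = -9 (J = -4/3*3 - 1*5 = -4 - 5 = -9)
J*x(-17) = -3*sqrt(2)*sqrt(-17)/5 = -3*sqrt(2)*I*sqrt(17)/5 = -3*I*sqrt(34)/5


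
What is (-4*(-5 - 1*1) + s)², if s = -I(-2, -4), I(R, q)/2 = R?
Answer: 784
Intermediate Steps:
I(R, q) = 2*R
s = 4 (s = -2*(-2) = -1*(-4) = 4)
(-4*(-5 - 1*1) + s)² = (-4*(-5 - 1*1) + 4)² = (-4*(-5 - 1) + 4)² = (-4*(-6) + 4)² = (24 + 4)² = 28² = 784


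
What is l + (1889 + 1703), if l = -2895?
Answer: 697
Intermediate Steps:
l + (1889 + 1703) = -2895 + (1889 + 1703) = -2895 + 3592 = 697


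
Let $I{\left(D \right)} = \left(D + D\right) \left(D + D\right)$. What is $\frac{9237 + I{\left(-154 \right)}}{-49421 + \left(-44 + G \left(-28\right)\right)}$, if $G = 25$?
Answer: $- \frac{104101}{50165} \approx -2.0752$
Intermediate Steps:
$I{\left(D \right)} = 4 D^{2}$ ($I{\left(D \right)} = 2 D 2 D = 4 D^{2}$)
$\frac{9237 + I{\left(-154 \right)}}{-49421 + \left(-44 + G \left(-28\right)\right)} = \frac{9237 + 4 \left(-154\right)^{2}}{-49421 + \left(-44 + 25 \left(-28\right)\right)} = \frac{9237 + 4 \cdot 23716}{-49421 - 744} = \frac{9237 + 94864}{-49421 - 744} = \frac{104101}{-50165} = 104101 \left(- \frac{1}{50165}\right) = - \frac{104101}{50165}$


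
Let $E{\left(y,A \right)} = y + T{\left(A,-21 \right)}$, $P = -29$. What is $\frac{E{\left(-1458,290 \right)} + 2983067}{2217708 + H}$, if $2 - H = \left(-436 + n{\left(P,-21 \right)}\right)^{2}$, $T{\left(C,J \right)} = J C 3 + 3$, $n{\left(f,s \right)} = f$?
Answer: $\frac{2963342}{2001485} \approx 1.4806$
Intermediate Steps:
$T{\left(C,J \right)} = 3 + 3 C J$ ($T{\left(C,J \right)} = J 3 C + 3 = 3 C J + 3 = 3 + 3 C J$)
$H = -216223$ ($H = 2 - \left(-436 - 29\right)^{2} = 2 - \left(-465\right)^{2} = 2 - 216225 = -216223$)
$E{\left(y,A \right)} = 3 + y - 63 A$ ($E{\left(y,A \right)} = y + \left(3 + 3 A \left(-21\right)\right) = y - \left(-3 + 63 A\right) = 3 + y - 63 A$)
$\frac{E{\left(-1458,290 \right)} + 2983067}{2217708 + H} = \frac{\left(3 - 1458 - 18270\right) + 2983067}{2217708 - 216223} = \frac{\left(3 - 1458 - 18270\right) + 2983067}{2001485} = \left(-19725 + 2983067\right) \frac{1}{2001485} = 2963342 \cdot \frac{1}{2001485} = \frac{2963342}{2001485}$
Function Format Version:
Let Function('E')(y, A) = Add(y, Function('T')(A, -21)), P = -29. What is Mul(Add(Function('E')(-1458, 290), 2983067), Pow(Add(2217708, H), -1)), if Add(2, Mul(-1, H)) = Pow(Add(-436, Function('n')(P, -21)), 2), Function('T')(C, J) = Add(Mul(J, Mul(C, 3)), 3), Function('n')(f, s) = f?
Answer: Rational(2963342, 2001485) ≈ 1.4806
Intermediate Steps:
Function('T')(C, J) = Add(3, Mul(3, C, J)) (Function('T')(C, J) = Add(Mul(J, Mul(3, C)), 3) = Add(Mul(3, C, J), 3) = Add(3, Mul(3, C, J)))
H = -216223 (H = Add(2, Mul(-1, Pow(Add(-436, -29), 2))) = Add(2, Mul(-1, Pow(-465, 2))) = Add(2, Mul(-1, 216225)) = Add(2, -216225) = -216223)
Function('E')(y, A) = Add(3, y, Mul(-63, A)) (Function('E')(y, A) = Add(y, Add(3, Mul(3, A, -21))) = Add(y, Add(3, Mul(-63, A))) = Add(3, y, Mul(-63, A)))
Mul(Add(Function('E')(-1458, 290), 2983067), Pow(Add(2217708, H), -1)) = Mul(Add(Add(3, -1458, Mul(-63, 290)), 2983067), Pow(Add(2217708, -216223), -1)) = Mul(Add(Add(3, -1458, -18270), 2983067), Pow(2001485, -1)) = Mul(Add(-19725, 2983067), Rational(1, 2001485)) = Mul(2963342, Rational(1, 2001485)) = Rational(2963342, 2001485)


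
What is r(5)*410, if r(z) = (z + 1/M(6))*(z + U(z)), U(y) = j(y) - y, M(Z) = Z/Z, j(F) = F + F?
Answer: 24600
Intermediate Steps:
j(F) = 2*F
M(Z) = 1
U(y) = y (U(y) = 2*y - y = y)
r(z) = 2*z*(1 + z) (r(z) = (z + 1/1)*(z + z) = (z + 1)*(2*z) = (1 + z)*(2*z) = 2*z*(1 + z))
r(5)*410 = (2*5*(1 + 5))*410 = (2*5*6)*410 = 60*410 = 24600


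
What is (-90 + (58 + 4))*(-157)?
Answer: 4396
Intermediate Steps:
(-90 + (58 + 4))*(-157) = (-90 + 62)*(-157) = -28*(-157) = 4396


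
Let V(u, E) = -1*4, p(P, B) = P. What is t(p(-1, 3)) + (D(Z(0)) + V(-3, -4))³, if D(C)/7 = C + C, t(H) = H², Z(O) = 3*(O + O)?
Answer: -63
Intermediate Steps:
Z(O) = 6*O (Z(O) = 3*(2*O) = 6*O)
V(u, E) = -4
D(C) = 14*C (D(C) = 7*(C + C) = 7*(2*C) = 14*C)
t(p(-1, 3)) + (D(Z(0)) + V(-3, -4))³ = (-1)² + (14*(6*0) - 4)³ = 1 + (14*0 - 4)³ = 1 + (0 - 4)³ = 1 + (-4)³ = 1 - 64 = -63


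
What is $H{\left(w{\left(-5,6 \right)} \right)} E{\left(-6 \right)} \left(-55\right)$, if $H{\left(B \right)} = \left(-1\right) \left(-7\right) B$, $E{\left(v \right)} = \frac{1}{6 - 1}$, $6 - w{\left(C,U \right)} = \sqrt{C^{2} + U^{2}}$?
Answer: $-462 + 77 \sqrt{61} \approx 139.39$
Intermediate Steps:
$w{\left(C,U \right)} = 6 - \sqrt{C^{2} + U^{2}}$
$E{\left(v \right)} = \frac{1}{5}$
$H{\left(B \right)} = 7 B$
$H{\left(w{\left(-5,6 \right)} \right)} E{\left(-6 \right)} \left(-55\right) = 7 \left(6 - \sqrt{\left(-5\right)^{2} + 6^{2}}\right) \frac{1}{5} \left(-55\right) = 7 \left(6 - \sqrt{25 + 36}\right) \frac{1}{5} \left(-55\right) = 7 \left(6 - \sqrt{61}\right) \frac{1}{5} \left(-55\right) = \left(42 - 7 \sqrt{61}\right) \frac{1}{5} \left(-55\right) = \left(\frac{42}{5} - \frac{7 \sqrt{61}}{5}\right) \left(-55\right) = -462 + 77 \sqrt{61}$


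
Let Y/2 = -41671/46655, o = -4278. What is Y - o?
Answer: 28500964/6665 ≈ 4276.2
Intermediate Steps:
Y = -11906/6665 (Y = 2*(-41671/46655) = 2*(-41671*1/46655) = 2*(-5953/6665) = -11906/6665 ≈ -1.7863)
Y - o = -11906/6665 - 1*(-4278) = -11906/6665 + 4278 = 28500964/6665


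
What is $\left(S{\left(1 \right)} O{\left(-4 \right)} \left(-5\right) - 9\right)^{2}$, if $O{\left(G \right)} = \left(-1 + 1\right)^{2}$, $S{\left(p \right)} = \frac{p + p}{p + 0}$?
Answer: $81$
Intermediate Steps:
$S{\left(p \right)} = 2$ ($S{\left(p \right)} = \frac{2 p}{p} = 2$)
$O{\left(G \right)} = 0$ ($O{\left(G \right)} = 0^{2} = 0$)
$\left(S{\left(1 \right)} O{\left(-4 \right)} \left(-5\right) - 9\right)^{2} = \left(2 \cdot 0 \left(-5\right) - 9\right)^{2} = \left(0 \left(-5\right) - 9\right)^{2} = \left(0 - 9\right)^{2} = \left(-9\right)^{2} = 81$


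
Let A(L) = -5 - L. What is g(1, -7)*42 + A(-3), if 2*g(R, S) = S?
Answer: -149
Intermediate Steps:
g(R, S) = S/2
g(1, -7)*42 + A(-3) = ((½)*(-7))*42 + (-5 - 1*(-3)) = -7/2*42 + (-5 + 3) = -147 - 2 = -149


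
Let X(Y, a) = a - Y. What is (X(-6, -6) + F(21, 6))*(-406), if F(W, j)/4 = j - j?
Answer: 0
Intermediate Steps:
F(W, j) = 0 (F(W, j) = 4*(j - j) = 4*0 = 0)
(X(-6, -6) + F(21, 6))*(-406) = ((-6 - 1*(-6)) + 0)*(-406) = ((-6 + 6) + 0)*(-406) = (0 + 0)*(-406) = 0*(-406) = 0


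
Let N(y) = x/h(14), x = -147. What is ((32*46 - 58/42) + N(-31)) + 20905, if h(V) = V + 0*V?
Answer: 939335/42 ≈ 22365.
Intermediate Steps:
h(V) = V (h(V) = V + 0 = V)
N(y) = -21/2 (N(y) = -147/14 = -147*1/14 = -21/2)
((32*46 - 58/42) + N(-31)) + 20905 = ((32*46 - 58/42) - 21/2) + 20905 = ((1472 - 58*1/42) - 21/2) + 20905 = ((1472 - 29/21) - 21/2) + 20905 = (30883/21 - 21/2) + 20905 = 61325/42 + 20905 = 939335/42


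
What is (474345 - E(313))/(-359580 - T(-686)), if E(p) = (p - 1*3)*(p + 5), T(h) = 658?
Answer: -375765/360238 ≈ -1.0431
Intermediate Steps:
E(p) = (-3 + p)*(5 + p) (E(p) = (p - 3)*(5 + p) = (-3 + p)*(5 + p))
(474345 - E(313))/(-359580 - T(-686)) = (474345 - (-15 + 313² + 2*313))/(-359580 - 1*658) = (474345 - (-15 + 97969 + 626))/(-359580 - 658) = (474345 - 1*98580)/(-360238) = (474345 - 98580)*(-1/360238) = 375765*(-1/360238) = -375765/360238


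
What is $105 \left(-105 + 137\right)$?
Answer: $3360$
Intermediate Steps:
$105 \left(-105 + 137\right) = 105 \cdot 32 = 3360$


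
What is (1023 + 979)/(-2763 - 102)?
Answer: -2002/2865 ≈ -0.69878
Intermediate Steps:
(1023 + 979)/(-2763 - 102) = 2002/(-2865) = 2002*(-1/2865) = -2002/2865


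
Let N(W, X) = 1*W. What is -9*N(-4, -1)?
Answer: 36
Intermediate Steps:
N(W, X) = W
-9*N(-4, -1) = -9*(-4) = 36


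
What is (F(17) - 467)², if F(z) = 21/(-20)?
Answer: 87628321/400 ≈ 2.1907e+5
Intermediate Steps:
F(z) = -21/20 (F(z) = 21*(-1/20) = -21/20)
(F(17) - 467)² = (-21/20 - 467)² = (-9361/20)² = 87628321/400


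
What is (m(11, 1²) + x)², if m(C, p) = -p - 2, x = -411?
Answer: 171396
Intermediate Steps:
m(C, p) = -2 - p
(m(11, 1²) + x)² = ((-2 - 1*1²) - 411)² = ((-2 - 1*1) - 411)² = ((-2 - 1) - 411)² = (-3 - 411)² = (-414)² = 171396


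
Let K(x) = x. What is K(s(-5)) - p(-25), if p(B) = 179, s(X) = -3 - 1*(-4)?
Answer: -178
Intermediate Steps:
s(X) = 1 (s(X) = -3 + 4 = 1)
K(s(-5)) - p(-25) = 1 - 1*179 = 1 - 179 = -178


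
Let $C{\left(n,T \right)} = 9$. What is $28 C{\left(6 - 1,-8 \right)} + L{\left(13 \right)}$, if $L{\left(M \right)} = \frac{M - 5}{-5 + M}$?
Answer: $253$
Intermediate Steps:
$L{\left(M \right)} = 1$ ($L{\left(M \right)} = \frac{-5 + M}{-5 + M} = 1$)
$28 C{\left(6 - 1,-8 \right)} + L{\left(13 \right)} = 28 \cdot 9 + 1 = 252 + 1 = 253$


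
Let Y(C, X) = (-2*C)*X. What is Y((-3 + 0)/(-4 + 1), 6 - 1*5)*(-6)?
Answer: 12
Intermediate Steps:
Y(C, X) = -2*C*X
Y((-3 + 0)/(-4 + 1), 6 - 1*5)*(-6) = -2*(-3 + 0)/(-4 + 1)*(6 - 1*5)*(-6) = -2*(-3/(-3))*(6 - 5)*(-6) = -2*(-3*(-⅓))*1*(-6) = -2*1*1*(-6) = -2*(-6) = 12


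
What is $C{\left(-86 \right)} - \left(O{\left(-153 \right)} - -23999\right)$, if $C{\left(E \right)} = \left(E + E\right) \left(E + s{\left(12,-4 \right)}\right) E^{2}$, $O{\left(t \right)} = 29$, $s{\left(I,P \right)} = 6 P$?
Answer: $139908292$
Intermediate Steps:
$C{\left(E \right)} = 2 E^{3} \left(-24 + E\right)$ ($C{\left(E \right)} = \left(E + E\right) \left(E + 6 \left(-4\right)\right) E^{2} = 2 E \left(E - 24\right) E^{2} = 2 E \left(-24 + E\right) E^{2} = 2 E^{3} \left(-24 + E\right)$)
$C{\left(-86 \right)} - \left(O{\left(-153 \right)} - -23999\right) = 2 \left(-86\right)^{3} \left(-24 - 86\right) - \left(29 - -23999\right) = 2 \left(-636056\right) \left(-110\right) - \left(29 + 23999\right) = 139932320 - 24028 = 139908292$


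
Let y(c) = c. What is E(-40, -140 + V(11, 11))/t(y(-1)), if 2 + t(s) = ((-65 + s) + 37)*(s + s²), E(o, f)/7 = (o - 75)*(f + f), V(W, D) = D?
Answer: -103845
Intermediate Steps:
E(o, f) = 14*f*(-75 + o) (E(o, f) = 7*((o - 75)*(f + f)) = 7*((-75 + o)*(2*f)) = 7*(2*f*(-75 + o)) = 14*f*(-75 + o))
t(s) = -2 + (-28 + s)*(s + s²) (t(s) = -2 + ((-65 + s) + 37)*(s + s²) = -2 + (-28 + s)*(s + s²))
E(-40, -140 + V(11, 11))/t(y(-1)) = (14*(-140 + 11)*(-75 - 40))/(-2 + (-1)³ - 28*(-1) - 27*(-1)²) = (14*(-129)*(-115))/(-2 - 1 + 28 - 27*1) = 207690/(-2 - 1 + 28 - 27) = 207690/(-2) = 207690*(-½) = -103845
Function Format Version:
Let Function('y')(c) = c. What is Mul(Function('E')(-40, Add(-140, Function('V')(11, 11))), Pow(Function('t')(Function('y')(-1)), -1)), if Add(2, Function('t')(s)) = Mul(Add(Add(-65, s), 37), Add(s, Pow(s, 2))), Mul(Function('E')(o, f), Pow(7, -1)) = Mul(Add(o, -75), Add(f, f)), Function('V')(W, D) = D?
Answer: -103845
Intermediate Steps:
Function('E')(o, f) = Mul(14, f, Add(-75, o)) (Function('E')(o, f) = Mul(7, Mul(Add(o, -75), Add(f, f))) = Mul(7, Mul(Add(-75, o), Mul(2, f))) = Mul(7, Mul(2, f, Add(-75, o))) = Mul(14, f, Add(-75, o)))
Function('t')(s) = Add(-2, Mul(Add(-28, s), Add(s, Pow(s, 2)))) (Function('t')(s) = Add(-2, Mul(Add(Add(-65, s), 37), Add(s, Pow(s, 2)))) = Add(-2, Mul(Add(-28, s), Add(s, Pow(s, 2)))))
Mul(Function('E')(-40, Add(-140, Function('V')(11, 11))), Pow(Function('t')(Function('y')(-1)), -1)) = Mul(Mul(14, Add(-140, 11), Add(-75, -40)), Pow(Add(-2, Pow(-1, 3), Mul(-28, -1), Mul(-27, Pow(-1, 2))), -1)) = Mul(Mul(14, -129, -115), Pow(Add(-2, -1, 28, Mul(-27, 1)), -1)) = Mul(207690, Pow(Add(-2, -1, 28, -27), -1)) = Mul(207690, Pow(-2, -1)) = Mul(207690, Rational(-1, 2)) = -103845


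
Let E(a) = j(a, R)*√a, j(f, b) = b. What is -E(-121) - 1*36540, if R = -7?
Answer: -36540 + 77*I ≈ -36540.0 + 77.0*I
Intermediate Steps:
E(a) = -7*√a
-E(-121) - 1*36540 = -(-7)*√(-121) - 1*36540 = -(-7)*11*I - 36540 = -(-77)*I - 36540 = 77*I - 36540 = -36540 + 77*I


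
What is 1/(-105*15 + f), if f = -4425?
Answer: -1/6000 ≈ -0.00016667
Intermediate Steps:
1/(-105*15 + f) = 1/(-105*15 - 4425) = 1/(-1575 - 4425) = 1/(-6000) = -1/6000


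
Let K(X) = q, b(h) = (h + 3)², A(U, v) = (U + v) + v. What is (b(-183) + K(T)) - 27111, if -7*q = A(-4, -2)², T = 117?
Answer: 36959/7 ≈ 5279.9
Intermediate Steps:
A(U, v) = U + 2*v
b(h) = (3 + h)²
q = -64/7 (q = -(-4 + 2*(-2))²/7 = -(-4 - 4)²/7 = -⅐*(-8)² = -⅐*64 = -64/7 ≈ -9.1429)
K(X) = -64/7
(b(-183) + K(T)) - 27111 = ((3 - 183)² - 64/7) - 27111 = ((-180)² - 64/7) - 27111 = (32400 - 64/7) - 27111 = 226736/7 - 27111 = 36959/7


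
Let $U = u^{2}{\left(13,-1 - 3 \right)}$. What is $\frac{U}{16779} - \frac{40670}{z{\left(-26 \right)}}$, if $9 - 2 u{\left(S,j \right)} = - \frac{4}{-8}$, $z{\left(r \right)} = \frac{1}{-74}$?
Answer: $\frac{47527287377}{15792} \approx 3.0096 \cdot 10^{6}$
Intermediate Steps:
$z{\left(r \right)} = - \frac{1}{74}$
$u{\left(S,j \right)} = \frac{17}{4}$ ($u{\left(S,j \right)} = \frac{9}{2} - \frac{\left(-4\right) \frac{1}{-8}}{2} = \frac{9}{2} - \frac{\left(-4\right) \left(- \frac{1}{8}\right)}{2} = \frac{9}{2} - \frac{1}{4} = \frac{17}{4}$)
$U = \frac{289}{16}$ ($U = \left(\frac{17}{4}\right)^{2} = \frac{289}{16} \approx 18.063$)
$\frac{U}{16779} - \frac{40670}{z{\left(-26 \right)}} = \frac{289}{16 \cdot 16779} - \frac{40670}{- \frac{1}{74}} = \frac{289}{16} \cdot \frac{1}{16779} - -3009580 = \frac{17}{15792} + 3009580 = \frac{47527287377}{15792}$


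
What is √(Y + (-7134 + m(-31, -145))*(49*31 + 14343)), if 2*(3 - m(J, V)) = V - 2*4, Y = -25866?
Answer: I*√111924345 ≈ 10579.0*I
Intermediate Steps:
m(J, V) = 7 - V/2 (m(J, V) = 3 - (V - 2*4)/2 = 3 - (V - 8)/2 = 3 - (-8 + V)/2 = 3 + (4 - V/2) = 7 - V/2)
√(Y + (-7134 + m(-31, -145))*(49*31 + 14343)) = √(-25866 + (-7134 + (7 - ½*(-145)))*(49*31 + 14343)) = √(-25866 + (-7134 + (7 + 145/2))*(1519 + 14343)) = √(-25866 + (-7134 + 159/2)*15862) = √(-25866 - 14109/2*15862) = √(-25866 - 111898479) = √(-111924345) = I*√111924345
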